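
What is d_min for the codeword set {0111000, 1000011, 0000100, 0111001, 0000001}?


Comparing all pairs, minimum distance: 1
Can detect 0 errors, correct 0 errors

1


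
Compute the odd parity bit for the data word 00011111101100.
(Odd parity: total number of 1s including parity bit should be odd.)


Number of 1s in data: 8
Parity bit: 1

1


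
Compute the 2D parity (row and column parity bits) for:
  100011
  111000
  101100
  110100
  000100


Row parities: 11111
Column parities: 000111

Row P: 11111, Col P: 000111, Corner: 1


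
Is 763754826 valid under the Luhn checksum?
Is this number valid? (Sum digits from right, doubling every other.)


Luhn sum = 49
49 mod 10 = 9

Invalid (Luhn sum mod 10 = 9)


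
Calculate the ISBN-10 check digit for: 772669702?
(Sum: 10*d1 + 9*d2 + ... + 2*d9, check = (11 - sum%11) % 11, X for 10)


Weighted sum: 304
304 mod 11 = 7

Check digit: 4


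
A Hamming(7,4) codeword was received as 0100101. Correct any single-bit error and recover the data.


Syndrome = 0: no error detected

Data: 0101 (no errors)


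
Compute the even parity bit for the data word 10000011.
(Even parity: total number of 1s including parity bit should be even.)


Number of 1s in data: 3
Parity bit: 1

1


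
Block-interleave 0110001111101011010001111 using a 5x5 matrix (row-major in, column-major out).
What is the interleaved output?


Matrix:
  01100
  01111
  10101
  10100
  01111
Read columns: 0011011001111110100101101

0011011001111110100101101


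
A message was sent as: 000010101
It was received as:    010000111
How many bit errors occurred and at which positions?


XOR: 010010010

3 error(s) at position(s): 1, 4, 7


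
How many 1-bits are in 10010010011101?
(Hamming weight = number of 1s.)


Counting 1s in 10010010011101

7


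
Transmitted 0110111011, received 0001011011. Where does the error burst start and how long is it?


XOR: 0111100000

Burst at position 1, length 4


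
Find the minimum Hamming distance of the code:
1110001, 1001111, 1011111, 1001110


Comparing all pairs, minimum distance: 1
Can detect 0 errors, correct 0 errors

1


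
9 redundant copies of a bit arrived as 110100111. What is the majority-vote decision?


Ones: 6 out of 9
Threshold: 5

1 (6/9 voted 1)


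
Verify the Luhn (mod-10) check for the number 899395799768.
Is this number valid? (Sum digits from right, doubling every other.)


Luhn sum = 83
83 mod 10 = 3

Invalid (Luhn sum mod 10 = 3)


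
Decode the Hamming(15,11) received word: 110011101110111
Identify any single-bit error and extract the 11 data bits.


Syndrome = 3: error at position 3

Data: 11111110111 (corrected bit 3)


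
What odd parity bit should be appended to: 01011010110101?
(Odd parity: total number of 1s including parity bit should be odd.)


Number of 1s in data: 8
Parity bit: 1

1


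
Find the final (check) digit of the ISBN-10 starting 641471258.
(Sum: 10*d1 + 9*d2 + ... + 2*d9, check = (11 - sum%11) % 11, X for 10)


Weighted sum: 218
218 mod 11 = 9

Check digit: 2


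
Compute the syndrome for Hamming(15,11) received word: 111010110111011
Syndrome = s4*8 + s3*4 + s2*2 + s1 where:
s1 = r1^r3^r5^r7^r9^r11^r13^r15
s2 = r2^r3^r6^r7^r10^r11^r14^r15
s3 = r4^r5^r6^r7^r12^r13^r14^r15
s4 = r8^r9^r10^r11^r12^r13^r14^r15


s1=0, s2=1, s3=1, s4=0

Syndrome = 6 (error at position 6)


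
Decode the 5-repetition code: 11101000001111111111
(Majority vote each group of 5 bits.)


Groups: 11101, 00000, 11111, 11111
Majority votes: 1011

1011


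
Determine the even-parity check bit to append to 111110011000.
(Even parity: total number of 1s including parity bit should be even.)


Number of 1s in data: 7
Parity bit: 1

1


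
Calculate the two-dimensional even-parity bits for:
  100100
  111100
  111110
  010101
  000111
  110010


Row parities: 001111
Column parities: 000110

Row P: 001111, Col P: 000110, Corner: 0


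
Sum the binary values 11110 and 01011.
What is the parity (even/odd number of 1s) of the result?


11110 = 30
01011 = 11
Sum = 41 = 101001
1s count = 3

odd parity (3 ones in 101001)


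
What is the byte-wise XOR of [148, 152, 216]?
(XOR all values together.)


XOR chain: 148 ^ 152 ^ 216 = 212

212


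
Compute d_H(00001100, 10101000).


XOR: 10100100
Count of 1s: 3

3


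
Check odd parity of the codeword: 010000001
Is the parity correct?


Number of 1s: 2

No, parity error (2 ones)


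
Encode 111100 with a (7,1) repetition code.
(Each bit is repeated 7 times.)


Each bit -> 7 copies

111111111111111111111111111100000000000000


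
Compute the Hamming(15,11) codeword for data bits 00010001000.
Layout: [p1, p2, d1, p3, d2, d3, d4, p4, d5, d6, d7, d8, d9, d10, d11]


Parity bits: p1=1, p2=1, p3=0, p4=1

110000110001000


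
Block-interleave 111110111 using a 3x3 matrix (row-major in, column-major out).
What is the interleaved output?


Matrix:
  111
  110
  111
Read columns: 111111101

111111101


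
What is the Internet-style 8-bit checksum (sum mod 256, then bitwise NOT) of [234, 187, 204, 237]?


Sum = 862 mod 256 = 94
Complement = 161

161


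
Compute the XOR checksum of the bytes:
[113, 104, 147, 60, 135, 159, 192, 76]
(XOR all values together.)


XOR chain: 113 ^ 104 ^ 147 ^ 60 ^ 135 ^ 159 ^ 192 ^ 76 = 34

34


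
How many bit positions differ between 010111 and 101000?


XOR: 111111
Count of 1s: 6

6


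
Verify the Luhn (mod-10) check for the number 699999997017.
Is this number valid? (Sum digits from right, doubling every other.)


Luhn sum = 80
80 mod 10 = 0

Valid (Luhn sum mod 10 = 0)


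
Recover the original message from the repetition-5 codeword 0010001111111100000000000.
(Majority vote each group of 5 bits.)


Groups: 00100, 01111, 11110, 00000, 00000
Majority votes: 01100

01100


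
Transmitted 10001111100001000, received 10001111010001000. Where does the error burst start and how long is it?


XOR: 00000000110000000

Burst at position 8, length 2


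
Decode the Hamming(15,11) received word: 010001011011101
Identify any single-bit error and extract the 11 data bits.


Syndrome = 0: no error detected

Data: 00101011101 (no errors)


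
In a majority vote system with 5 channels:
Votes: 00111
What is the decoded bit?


Ones: 3 out of 5
Threshold: 3

1 (3/5 voted 1)


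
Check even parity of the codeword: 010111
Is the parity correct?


Number of 1s: 4

Yes, parity is correct (4 ones)


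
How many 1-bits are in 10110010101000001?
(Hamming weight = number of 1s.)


Counting 1s in 10110010101000001

7


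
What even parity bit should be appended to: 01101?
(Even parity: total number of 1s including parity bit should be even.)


Number of 1s in data: 3
Parity bit: 1

1


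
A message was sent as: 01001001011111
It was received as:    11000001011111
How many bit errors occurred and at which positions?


XOR: 10001000000000

2 error(s) at position(s): 0, 4


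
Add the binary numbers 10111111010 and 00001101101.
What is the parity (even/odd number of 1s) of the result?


10111111010 = 1530
00001101101 = 109
Sum = 1639 = 11001100111
1s count = 7

odd parity (7 ones in 11001100111)


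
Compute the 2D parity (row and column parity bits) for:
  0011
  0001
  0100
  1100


Row parities: 0110
Column parities: 1010

Row P: 0110, Col P: 1010, Corner: 0


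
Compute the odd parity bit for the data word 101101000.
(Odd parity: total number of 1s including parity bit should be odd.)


Number of 1s in data: 4
Parity bit: 1

1


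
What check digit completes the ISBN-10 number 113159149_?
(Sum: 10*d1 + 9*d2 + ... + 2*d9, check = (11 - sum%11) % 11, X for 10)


Weighted sum: 159
159 mod 11 = 5

Check digit: 6


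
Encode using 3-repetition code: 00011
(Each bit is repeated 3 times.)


Each bit -> 3 copies

000000000111111


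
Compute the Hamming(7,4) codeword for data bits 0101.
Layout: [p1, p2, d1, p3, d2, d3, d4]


Parity bits: p1=0, p2=1, p3=0

0100101


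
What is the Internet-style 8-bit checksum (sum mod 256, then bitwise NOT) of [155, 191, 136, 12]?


Sum = 494 mod 256 = 238
Complement = 17

17


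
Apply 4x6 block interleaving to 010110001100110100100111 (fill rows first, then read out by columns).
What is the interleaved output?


Matrix:
  010110
  001100
  110100
  100111
Read columns: 001110100100111110010001

001110100100111110010001


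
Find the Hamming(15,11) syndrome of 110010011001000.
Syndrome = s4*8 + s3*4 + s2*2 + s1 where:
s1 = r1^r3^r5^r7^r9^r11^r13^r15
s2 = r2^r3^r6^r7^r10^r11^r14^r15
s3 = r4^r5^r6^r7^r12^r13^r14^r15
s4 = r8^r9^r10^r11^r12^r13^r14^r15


s1=1, s2=1, s3=0, s4=1

Syndrome = 11 (error at position 11)


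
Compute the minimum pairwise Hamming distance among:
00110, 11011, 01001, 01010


Comparing all pairs, minimum distance: 2
Can detect 1 errors, correct 0 errors

2


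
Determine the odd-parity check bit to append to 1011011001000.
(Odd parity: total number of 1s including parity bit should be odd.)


Number of 1s in data: 6
Parity bit: 1

1


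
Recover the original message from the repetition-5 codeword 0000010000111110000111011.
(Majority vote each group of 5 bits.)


Groups: 00000, 10000, 11111, 00001, 11011
Majority votes: 00101

00101


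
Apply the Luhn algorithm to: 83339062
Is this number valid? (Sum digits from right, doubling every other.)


Luhn sum = 33
33 mod 10 = 3

Invalid (Luhn sum mod 10 = 3)


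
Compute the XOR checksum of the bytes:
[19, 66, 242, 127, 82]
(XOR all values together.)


XOR chain: 19 ^ 66 ^ 242 ^ 127 ^ 82 = 142

142


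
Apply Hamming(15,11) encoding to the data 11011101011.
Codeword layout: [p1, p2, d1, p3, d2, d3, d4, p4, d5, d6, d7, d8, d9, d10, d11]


Parity bits: p1=1, p2=1, p3=1, p4=1

111110111101011


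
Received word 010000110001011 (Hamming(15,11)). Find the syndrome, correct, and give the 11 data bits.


Syndrome = 0: no error detected

Data: 00010001011 (no errors)


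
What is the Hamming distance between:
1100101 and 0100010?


XOR: 1000111
Count of 1s: 4

4


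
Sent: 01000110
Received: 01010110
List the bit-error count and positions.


XOR: 00010000

1 error(s) at position(s): 3


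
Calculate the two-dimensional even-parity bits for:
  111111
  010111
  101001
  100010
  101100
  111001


Row parities: 001010
Column parities: 110110

Row P: 001010, Col P: 110110, Corner: 0


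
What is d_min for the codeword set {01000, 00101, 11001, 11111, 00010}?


Comparing all pairs, minimum distance: 2
Can detect 1 errors, correct 0 errors

2


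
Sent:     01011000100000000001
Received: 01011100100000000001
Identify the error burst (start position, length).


XOR: 00000100000000000000

Burst at position 5, length 1


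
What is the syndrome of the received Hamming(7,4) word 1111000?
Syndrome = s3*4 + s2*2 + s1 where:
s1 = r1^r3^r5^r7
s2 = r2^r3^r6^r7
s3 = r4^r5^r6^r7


s1=0, s2=0, s3=1

Syndrome = 4 (error at position 4)


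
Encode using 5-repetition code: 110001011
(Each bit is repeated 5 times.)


Each bit -> 5 copies

111111111100000000000000011111000001111111111


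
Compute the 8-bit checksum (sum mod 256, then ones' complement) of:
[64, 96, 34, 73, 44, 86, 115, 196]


Sum = 708 mod 256 = 196
Complement = 59

59


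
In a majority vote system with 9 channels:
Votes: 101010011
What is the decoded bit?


Ones: 5 out of 9
Threshold: 5

1 (5/9 voted 1)


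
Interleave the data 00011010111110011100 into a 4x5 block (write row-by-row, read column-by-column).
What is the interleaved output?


Matrix:
  00011
  01011
  11100
  11100
Read columns: 00110111001111001100

00110111001111001100


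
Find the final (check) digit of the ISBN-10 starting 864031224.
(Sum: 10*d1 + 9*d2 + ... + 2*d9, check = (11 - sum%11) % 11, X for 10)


Weighted sum: 211
211 mod 11 = 2

Check digit: 9


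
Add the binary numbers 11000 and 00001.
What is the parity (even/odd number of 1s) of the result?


11000 = 24
00001 = 1
Sum = 25 = 11001
1s count = 3

odd parity (3 ones in 11001)


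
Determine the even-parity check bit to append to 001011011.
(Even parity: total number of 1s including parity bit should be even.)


Number of 1s in data: 5
Parity bit: 1

1


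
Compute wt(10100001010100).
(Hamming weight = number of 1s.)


Counting 1s in 10100001010100

5


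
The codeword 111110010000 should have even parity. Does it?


Number of 1s: 6

Yes, parity is correct (6 ones)


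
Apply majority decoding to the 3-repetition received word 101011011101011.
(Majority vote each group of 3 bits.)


Groups: 101, 011, 011, 101, 011
Majority votes: 11111

11111


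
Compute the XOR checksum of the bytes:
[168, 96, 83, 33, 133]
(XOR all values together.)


XOR chain: 168 ^ 96 ^ 83 ^ 33 ^ 133 = 63

63


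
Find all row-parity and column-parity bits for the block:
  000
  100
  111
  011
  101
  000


Row parities: 011000
Column parities: 101

Row P: 011000, Col P: 101, Corner: 0


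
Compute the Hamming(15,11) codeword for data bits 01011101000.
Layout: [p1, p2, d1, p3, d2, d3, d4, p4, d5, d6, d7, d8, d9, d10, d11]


Parity bits: p1=1, p2=0, p3=1, p4=1

100110111101000


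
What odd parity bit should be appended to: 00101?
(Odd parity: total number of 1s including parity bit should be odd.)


Number of 1s in data: 2
Parity bit: 1

1


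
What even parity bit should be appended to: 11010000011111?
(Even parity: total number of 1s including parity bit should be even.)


Number of 1s in data: 8
Parity bit: 0

0


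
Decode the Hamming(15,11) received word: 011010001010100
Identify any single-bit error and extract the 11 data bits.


Syndrome = 11: error at position 11

Data: 11001000100 (corrected bit 11)


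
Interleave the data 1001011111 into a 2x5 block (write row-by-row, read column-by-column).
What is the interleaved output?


Matrix:
  10010
  11111
Read columns: 1101011101

1101011101


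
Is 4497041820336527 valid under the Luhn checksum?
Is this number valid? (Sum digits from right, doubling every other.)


Luhn sum = 74
74 mod 10 = 4

Invalid (Luhn sum mod 10 = 4)


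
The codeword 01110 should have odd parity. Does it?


Number of 1s: 3

Yes, parity is correct (3 ones)


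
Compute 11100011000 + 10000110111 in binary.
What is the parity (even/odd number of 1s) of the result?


11100011000 = 1816
10000110111 = 1079
Sum = 2895 = 101101001111
1s count = 8

even parity (8 ones in 101101001111)


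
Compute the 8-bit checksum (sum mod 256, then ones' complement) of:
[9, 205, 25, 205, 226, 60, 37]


Sum = 767 mod 256 = 255
Complement = 0

0


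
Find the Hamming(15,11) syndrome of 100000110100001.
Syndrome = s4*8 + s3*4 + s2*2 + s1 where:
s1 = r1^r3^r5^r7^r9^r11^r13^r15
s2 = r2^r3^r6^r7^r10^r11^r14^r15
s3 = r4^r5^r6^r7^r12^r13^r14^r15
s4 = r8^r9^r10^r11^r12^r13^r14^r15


s1=1, s2=1, s3=0, s4=1

Syndrome = 11 (error at position 11)


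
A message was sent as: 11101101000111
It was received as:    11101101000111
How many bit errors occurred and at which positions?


XOR: 00000000000000

0 errors (received matches sent)


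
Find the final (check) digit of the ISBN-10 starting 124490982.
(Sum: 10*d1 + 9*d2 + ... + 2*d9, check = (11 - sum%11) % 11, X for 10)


Weighted sum: 206
206 mod 11 = 8

Check digit: 3


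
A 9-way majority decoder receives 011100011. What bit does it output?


Ones: 5 out of 9
Threshold: 5

1 (5/9 voted 1)


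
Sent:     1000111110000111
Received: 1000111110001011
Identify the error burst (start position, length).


XOR: 0000000000001100

Burst at position 12, length 2


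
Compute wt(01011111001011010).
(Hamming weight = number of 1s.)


Counting 1s in 01011111001011010

10


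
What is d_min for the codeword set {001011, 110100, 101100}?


Comparing all pairs, minimum distance: 2
Can detect 1 errors, correct 0 errors

2


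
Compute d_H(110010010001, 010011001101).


XOR: 100001011100
Count of 1s: 5

5


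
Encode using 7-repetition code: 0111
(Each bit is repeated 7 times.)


Each bit -> 7 copies

0000000111111111111111111111


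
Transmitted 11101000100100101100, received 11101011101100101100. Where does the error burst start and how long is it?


XOR: 00000011001000000000

Burst at position 6, length 5


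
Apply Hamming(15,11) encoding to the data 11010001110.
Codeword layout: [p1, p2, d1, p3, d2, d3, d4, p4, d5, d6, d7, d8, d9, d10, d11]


Parity bits: p1=0, p2=1, p3=1, p4=1

011110110001110


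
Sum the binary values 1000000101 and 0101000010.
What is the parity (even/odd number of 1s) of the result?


1000000101 = 517
0101000010 = 322
Sum = 839 = 1101000111
1s count = 6

even parity (6 ones in 1101000111)


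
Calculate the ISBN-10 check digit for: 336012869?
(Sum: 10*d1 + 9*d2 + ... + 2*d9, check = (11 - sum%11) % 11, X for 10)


Weighted sum: 189
189 mod 11 = 2

Check digit: 9


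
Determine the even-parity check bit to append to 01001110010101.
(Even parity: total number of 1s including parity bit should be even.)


Number of 1s in data: 7
Parity bit: 1

1


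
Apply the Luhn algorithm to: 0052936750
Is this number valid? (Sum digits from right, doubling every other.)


Luhn sum = 26
26 mod 10 = 6

Invalid (Luhn sum mod 10 = 6)


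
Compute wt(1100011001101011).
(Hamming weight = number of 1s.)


Counting 1s in 1100011001101011

9


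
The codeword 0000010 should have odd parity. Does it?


Number of 1s: 1

Yes, parity is correct (1 ones)


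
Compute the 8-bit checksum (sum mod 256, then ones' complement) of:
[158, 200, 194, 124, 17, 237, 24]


Sum = 954 mod 256 = 186
Complement = 69

69


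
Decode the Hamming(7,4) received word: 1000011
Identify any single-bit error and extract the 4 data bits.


Syndrome = 0: no error detected

Data: 0011 (no errors)


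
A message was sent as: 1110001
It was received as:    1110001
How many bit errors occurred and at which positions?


XOR: 0000000

0 errors (received matches sent)


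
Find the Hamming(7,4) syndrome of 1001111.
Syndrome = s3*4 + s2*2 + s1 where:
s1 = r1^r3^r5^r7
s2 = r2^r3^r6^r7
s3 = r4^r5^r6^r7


s1=1, s2=0, s3=0

Syndrome = 1 (error at position 1)


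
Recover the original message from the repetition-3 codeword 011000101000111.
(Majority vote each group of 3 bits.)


Groups: 011, 000, 101, 000, 111
Majority votes: 10101

10101


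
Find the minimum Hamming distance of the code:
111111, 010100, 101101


Comparing all pairs, minimum distance: 2
Can detect 1 errors, correct 0 errors

2


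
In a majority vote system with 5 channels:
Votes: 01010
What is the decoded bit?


Ones: 2 out of 5
Threshold: 3

0 (2/5 voted 1)


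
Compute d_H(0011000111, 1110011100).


XOR: 1101011011
Count of 1s: 7

7


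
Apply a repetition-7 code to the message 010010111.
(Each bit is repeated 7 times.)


Each bit -> 7 copies

000000011111110000000000000011111110000000111111111111111111111


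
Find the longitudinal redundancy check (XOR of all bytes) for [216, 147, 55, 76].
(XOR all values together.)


XOR chain: 216 ^ 147 ^ 55 ^ 76 = 48

48


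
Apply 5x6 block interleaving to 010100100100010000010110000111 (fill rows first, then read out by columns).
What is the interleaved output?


Matrix:
  010100
  100100
  010000
  010110
  000111
Read columns: 010001011000000110110001100001

010001011000000110110001100001


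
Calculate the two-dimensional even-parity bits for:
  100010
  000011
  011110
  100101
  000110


Row parities: 00010
Column parities: 011100

Row P: 00010, Col P: 011100, Corner: 1


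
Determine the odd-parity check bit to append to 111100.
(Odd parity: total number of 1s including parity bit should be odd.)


Number of 1s in data: 4
Parity bit: 1

1


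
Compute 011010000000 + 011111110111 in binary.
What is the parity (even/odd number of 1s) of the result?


011010000000 = 1664
011111110111 = 2039
Sum = 3703 = 111001110111
1s count = 9

odd parity (9 ones in 111001110111)


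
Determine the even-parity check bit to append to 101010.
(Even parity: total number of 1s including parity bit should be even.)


Number of 1s in data: 3
Parity bit: 1

1


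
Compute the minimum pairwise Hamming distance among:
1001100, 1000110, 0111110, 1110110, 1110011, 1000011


Comparing all pairs, minimum distance: 2
Can detect 1 errors, correct 0 errors

2


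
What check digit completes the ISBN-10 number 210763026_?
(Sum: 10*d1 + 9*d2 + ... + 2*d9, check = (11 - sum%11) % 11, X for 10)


Weighted sum: 147
147 mod 11 = 4

Check digit: 7


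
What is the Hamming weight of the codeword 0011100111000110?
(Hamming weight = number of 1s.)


Counting 1s in 0011100111000110

8


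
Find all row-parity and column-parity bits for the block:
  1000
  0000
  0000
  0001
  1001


Row parities: 10010
Column parities: 0000

Row P: 10010, Col P: 0000, Corner: 0


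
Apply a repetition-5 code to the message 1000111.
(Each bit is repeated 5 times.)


Each bit -> 5 copies

11111000000000000000111111111111111


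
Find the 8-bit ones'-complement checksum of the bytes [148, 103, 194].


Sum = 445 mod 256 = 189
Complement = 66

66


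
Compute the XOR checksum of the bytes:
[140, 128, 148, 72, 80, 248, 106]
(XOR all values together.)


XOR chain: 140 ^ 128 ^ 148 ^ 72 ^ 80 ^ 248 ^ 106 = 18

18


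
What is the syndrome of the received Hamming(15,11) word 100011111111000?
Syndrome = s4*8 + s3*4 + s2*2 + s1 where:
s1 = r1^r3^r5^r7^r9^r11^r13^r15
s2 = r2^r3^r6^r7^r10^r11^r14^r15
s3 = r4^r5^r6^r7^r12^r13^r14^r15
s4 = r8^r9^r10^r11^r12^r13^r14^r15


s1=1, s2=0, s3=0, s4=1

Syndrome = 9 (error at position 9)


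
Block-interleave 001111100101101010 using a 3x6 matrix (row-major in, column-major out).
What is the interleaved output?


Matrix:
  001111
  100101
  101010
Read columns: 011000101110101110

011000101110101110


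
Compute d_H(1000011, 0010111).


XOR: 1010100
Count of 1s: 3

3


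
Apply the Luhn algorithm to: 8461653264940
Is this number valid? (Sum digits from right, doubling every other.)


Luhn sum = 69
69 mod 10 = 9

Invalid (Luhn sum mod 10 = 9)


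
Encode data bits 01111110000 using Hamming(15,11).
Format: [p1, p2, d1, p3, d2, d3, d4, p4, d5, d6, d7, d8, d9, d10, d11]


Parity bits: p1=0, p2=0, p3=1, p4=1

000111111110000


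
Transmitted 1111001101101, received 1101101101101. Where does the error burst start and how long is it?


XOR: 0010100000000

Burst at position 2, length 3


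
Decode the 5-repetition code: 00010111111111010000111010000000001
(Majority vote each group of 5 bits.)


Groups: 00010, 11111, 11110, 10000, 11101, 00000, 00001
Majority votes: 0110100

0110100


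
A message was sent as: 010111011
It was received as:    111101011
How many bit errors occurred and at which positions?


XOR: 101010000

3 error(s) at position(s): 0, 2, 4


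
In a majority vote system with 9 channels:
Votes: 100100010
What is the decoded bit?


Ones: 3 out of 9
Threshold: 5

0 (3/9 voted 1)


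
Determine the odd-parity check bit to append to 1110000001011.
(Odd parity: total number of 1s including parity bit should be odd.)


Number of 1s in data: 6
Parity bit: 1

1


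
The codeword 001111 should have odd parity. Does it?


Number of 1s: 4

No, parity error (4 ones)


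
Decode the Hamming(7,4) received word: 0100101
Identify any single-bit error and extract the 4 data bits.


Syndrome = 0: no error detected

Data: 0101 (no errors)


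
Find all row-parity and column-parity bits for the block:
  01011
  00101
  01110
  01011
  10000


Row parities: 10111
Column parities: 11011

Row P: 10111, Col P: 11011, Corner: 0


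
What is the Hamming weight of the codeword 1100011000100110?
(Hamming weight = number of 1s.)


Counting 1s in 1100011000100110

7


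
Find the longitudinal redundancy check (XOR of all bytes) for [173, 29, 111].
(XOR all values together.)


XOR chain: 173 ^ 29 ^ 111 = 223

223


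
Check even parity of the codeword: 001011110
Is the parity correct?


Number of 1s: 5

No, parity error (5 ones)


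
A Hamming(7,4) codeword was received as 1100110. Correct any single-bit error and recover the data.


Syndrome = 0: no error detected

Data: 0110 (no errors)


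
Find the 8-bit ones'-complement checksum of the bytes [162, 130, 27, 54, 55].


Sum = 428 mod 256 = 172
Complement = 83

83


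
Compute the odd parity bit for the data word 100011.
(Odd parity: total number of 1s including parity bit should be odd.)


Number of 1s in data: 3
Parity bit: 0

0


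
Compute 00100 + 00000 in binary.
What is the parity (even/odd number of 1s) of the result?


00100 = 4
00000 = 0
Sum = 4 = 100
1s count = 1

odd parity (1 ones in 100)


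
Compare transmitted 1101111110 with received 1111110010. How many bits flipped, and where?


XOR: 0010001100

3 error(s) at position(s): 2, 6, 7


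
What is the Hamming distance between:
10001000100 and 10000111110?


XOR: 00001111010
Count of 1s: 5

5


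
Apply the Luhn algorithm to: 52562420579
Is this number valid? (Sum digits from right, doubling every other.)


Luhn sum = 48
48 mod 10 = 8

Invalid (Luhn sum mod 10 = 8)


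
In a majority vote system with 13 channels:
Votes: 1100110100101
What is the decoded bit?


Ones: 7 out of 13
Threshold: 7

1 (7/13 voted 1)


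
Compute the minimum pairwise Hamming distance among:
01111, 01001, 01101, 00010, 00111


Comparing all pairs, minimum distance: 1
Can detect 0 errors, correct 0 errors

1


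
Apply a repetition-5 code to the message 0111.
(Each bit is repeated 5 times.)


Each bit -> 5 copies

00000111111111111111


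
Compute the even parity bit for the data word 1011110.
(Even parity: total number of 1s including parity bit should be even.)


Number of 1s in data: 5
Parity bit: 1

1


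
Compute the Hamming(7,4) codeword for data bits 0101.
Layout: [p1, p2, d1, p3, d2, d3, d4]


Parity bits: p1=0, p2=1, p3=0

0100101


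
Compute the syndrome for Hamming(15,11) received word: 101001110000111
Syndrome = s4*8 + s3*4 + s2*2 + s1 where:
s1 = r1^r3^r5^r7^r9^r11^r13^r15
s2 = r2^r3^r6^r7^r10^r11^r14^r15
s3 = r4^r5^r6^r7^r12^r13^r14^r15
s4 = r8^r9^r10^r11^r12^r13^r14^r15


s1=1, s2=1, s3=1, s4=0

Syndrome = 7 (error at position 7)


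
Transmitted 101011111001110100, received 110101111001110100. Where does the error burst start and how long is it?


XOR: 011110000000000000

Burst at position 1, length 4


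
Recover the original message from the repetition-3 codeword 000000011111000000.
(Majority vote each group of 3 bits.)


Groups: 000, 000, 011, 111, 000, 000
Majority votes: 001100

001100


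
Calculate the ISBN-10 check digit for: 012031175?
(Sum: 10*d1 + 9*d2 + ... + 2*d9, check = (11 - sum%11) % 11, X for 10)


Weighted sum: 83
83 mod 11 = 6

Check digit: 5


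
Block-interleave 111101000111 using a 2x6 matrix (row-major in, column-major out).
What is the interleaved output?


Matrix:
  111101
  000111
Read columns: 101010110111

101010110111


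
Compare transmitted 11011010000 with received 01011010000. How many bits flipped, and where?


XOR: 10000000000

1 error(s) at position(s): 0


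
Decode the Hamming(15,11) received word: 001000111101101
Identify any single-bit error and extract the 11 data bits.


Syndrome = 1: error at position 1

Data: 10011101101 (corrected bit 1)


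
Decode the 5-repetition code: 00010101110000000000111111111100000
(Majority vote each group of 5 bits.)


Groups: 00010, 10111, 00000, 00000, 11111, 11111, 00000
Majority votes: 0100110

0100110


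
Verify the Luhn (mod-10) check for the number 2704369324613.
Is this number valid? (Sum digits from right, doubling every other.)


Luhn sum = 57
57 mod 10 = 7

Invalid (Luhn sum mod 10 = 7)


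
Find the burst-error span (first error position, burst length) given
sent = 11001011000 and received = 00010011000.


XOR: 11011000000

Burst at position 0, length 5


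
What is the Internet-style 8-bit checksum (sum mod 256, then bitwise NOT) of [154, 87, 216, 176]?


Sum = 633 mod 256 = 121
Complement = 134

134


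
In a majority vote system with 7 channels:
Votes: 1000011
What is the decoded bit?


Ones: 3 out of 7
Threshold: 4

0 (3/7 voted 1)


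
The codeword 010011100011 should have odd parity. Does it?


Number of 1s: 6

No, parity error (6 ones)


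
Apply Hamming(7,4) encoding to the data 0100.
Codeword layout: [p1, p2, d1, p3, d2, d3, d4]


Parity bits: p1=1, p2=0, p3=1

1001100


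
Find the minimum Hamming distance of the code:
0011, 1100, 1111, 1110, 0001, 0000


Comparing all pairs, minimum distance: 1
Can detect 0 errors, correct 0 errors

1


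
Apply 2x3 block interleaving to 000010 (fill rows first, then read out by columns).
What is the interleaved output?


Matrix:
  000
  010
Read columns: 000100

000100


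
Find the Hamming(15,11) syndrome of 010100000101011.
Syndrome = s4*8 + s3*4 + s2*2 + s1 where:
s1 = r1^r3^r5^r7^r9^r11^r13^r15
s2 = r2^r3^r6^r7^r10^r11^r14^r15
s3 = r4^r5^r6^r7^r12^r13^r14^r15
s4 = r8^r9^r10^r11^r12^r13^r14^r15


s1=1, s2=0, s3=0, s4=0

Syndrome = 1 (error at position 1)


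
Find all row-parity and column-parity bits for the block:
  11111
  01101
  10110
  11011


Row parities: 1110
Column parities: 11111

Row P: 1110, Col P: 11111, Corner: 1


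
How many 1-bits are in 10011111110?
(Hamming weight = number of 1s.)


Counting 1s in 10011111110

8


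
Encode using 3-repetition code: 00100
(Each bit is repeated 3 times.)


Each bit -> 3 copies

000000111000000


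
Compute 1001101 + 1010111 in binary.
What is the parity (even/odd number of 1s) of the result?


1001101 = 77
1010111 = 87
Sum = 164 = 10100100
1s count = 3

odd parity (3 ones in 10100100)


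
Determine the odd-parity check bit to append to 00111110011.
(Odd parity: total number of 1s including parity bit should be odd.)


Number of 1s in data: 7
Parity bit: 0

0


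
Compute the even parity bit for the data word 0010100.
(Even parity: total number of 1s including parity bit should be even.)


Number of 1s in data: 2
Parity bit: 0

0


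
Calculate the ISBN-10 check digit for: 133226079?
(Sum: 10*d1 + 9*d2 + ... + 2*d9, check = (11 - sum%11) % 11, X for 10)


Weighted sum: 156
156 mod 11 = 2

Check digit: 9


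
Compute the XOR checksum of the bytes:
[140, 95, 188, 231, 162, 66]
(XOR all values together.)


XOR chain: 140 ^ 95 ^ 188 ^ 231 ^ 162 ^ 66 = 104

104


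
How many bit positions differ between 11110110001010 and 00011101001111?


XOR: 11101011000101
Count of 1s: 8

8


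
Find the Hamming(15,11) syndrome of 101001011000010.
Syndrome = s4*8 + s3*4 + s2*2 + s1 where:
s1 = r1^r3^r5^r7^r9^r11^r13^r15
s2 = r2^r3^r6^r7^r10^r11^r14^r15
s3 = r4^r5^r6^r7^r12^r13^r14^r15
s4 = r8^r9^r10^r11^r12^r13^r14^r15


s1=1, s2=1, s3=0, s4=1

Syndrome = 11 (error at position 11)


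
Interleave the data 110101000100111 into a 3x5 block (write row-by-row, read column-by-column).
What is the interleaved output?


Matrix:
  11010
  10001
  00111
Read columns: 110100001101011

110100001101011


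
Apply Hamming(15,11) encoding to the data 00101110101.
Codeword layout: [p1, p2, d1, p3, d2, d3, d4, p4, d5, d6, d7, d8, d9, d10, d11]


Parity bits: p1=0, p2=0, p3=1, p4=1

000101011110101


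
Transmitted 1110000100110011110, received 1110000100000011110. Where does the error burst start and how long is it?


XOR: 0000000000110000000

Burst at position 10, length 2


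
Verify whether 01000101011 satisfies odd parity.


Number of 1s: 5

Yes, parity is correct (5 ones)


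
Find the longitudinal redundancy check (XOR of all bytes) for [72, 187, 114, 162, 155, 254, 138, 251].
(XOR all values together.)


XOR chain: 72 ^ 187 ^ 114 ^ 162 ^ 155 ^ 254 ^ 138 ^ 251 = 55

55


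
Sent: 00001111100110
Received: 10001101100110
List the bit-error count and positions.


XOR: 10000010000000

2 error(s) at position(s): 0, 6


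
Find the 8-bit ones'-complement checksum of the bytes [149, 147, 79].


Sum = 375 mod 256 = 119
Complement = 136

136


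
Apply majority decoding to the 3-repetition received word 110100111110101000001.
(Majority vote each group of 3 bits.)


Groups: 110, 100, 111, 110, 101, 000, 001
Majority votes: 1011100

1011100


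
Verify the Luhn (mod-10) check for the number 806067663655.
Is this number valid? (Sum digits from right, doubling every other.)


Luhn sum = 47
47 mod 10 = 7

Invalid (Luhn sum mod 10 = 7)


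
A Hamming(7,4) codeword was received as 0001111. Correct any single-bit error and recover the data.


Syndrome = 0: no error detected

Data: 0111 (no errors)


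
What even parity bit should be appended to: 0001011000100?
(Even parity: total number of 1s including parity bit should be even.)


Number of 1s in data: 4
Parity bit: 0

0


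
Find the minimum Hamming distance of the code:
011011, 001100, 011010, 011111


Comparing all pairs, minimum distance: 1
Can detect 0 errors, correct 0 errors

1


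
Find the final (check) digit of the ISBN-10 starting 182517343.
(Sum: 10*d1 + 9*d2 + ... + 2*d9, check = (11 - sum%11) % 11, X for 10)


Weighted sum: 204
204 mod 11 = 6

Check digit: 5


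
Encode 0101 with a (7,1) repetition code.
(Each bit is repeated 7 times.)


Each bit -> 7 copies

0000000111111100000001111111


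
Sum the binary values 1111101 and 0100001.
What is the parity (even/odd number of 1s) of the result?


1111101 = 125
0100001 = 33
Sum = 158 = 10011110
1s count = 5

odd parity (5 ones in 10011110)


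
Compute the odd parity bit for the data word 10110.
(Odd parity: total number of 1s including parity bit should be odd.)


Number of 1s in data: 3
Parity bit: 0

0


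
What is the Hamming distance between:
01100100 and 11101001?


XOR: 10001101
Count of 1s: 4

4


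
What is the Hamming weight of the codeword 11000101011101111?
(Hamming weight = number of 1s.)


Counting 1s in 11000101011101111

11


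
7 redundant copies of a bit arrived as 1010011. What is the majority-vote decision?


Ones: 4 out of 7
Threshold: 4

1 (4/7 voted 1)


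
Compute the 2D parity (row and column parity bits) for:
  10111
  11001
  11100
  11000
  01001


Row parities: 01100
Column parities: 00011

Row P: 01100, Col P: 00011, Corner: 0


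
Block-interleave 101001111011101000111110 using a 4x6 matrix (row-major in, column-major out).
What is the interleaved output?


Matrix:
  101001
  111011
  101000
  111110
Read columns: 111101011111000101011100

111101011111000101011100


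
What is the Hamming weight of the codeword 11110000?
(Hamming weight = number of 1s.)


Counting 1s in 11110000

4


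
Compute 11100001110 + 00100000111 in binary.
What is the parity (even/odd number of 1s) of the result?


11100001110 = 1806
00100000111 = 263
Sum = 2069 = 100000010101
1s count = 4

even parity (4 ones in 100000010101)


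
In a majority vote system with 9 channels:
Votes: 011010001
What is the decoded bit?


Ones: 4 out of 9
Threshold: 5

0 (4/9 voted 1)


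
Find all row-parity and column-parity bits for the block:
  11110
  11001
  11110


Row parities: 010
Column parities: 11001

Row P: 010, Col P: 11001, Corner: 1


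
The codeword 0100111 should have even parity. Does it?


Number of 1s: 4

Yes, parity is correct (4 ones)


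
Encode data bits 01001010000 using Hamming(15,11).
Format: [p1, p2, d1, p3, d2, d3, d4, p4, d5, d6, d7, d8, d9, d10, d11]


Parity bits: p1=1, p2=1, p3=1, p4=0

110110001010000


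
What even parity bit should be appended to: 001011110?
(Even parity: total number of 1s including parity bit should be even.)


Number of 1s in data: 5
Parity bit: 1

1


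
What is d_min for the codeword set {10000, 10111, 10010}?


Comparing all pairs, minimum distance: 1
Can detect 0 errors, correct 0 errors

1


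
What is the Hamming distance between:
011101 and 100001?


XOR: 111100
Count of 1s: 4

4


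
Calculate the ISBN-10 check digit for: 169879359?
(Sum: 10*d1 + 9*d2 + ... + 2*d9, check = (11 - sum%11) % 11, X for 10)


Weighted sum: 324
324 mod 11 = 5

Check digit: 6


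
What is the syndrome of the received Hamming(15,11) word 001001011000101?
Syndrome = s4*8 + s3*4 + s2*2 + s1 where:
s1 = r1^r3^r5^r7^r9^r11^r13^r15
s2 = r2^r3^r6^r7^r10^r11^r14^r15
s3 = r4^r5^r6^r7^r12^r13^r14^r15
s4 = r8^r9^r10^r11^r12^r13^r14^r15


s1=0, s2=1, s3=1, s4=0

Syndrome = 6 (error at position 6)


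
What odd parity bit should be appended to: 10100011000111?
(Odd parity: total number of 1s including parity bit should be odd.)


Number of 1s in data: 7
Parity bit: 0

0


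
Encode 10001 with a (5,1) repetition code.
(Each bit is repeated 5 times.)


Each bit -> 5 copies

1111100000000000000011111


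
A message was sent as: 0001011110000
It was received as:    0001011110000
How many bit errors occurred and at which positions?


XOR: 0000000000000

0 errors (received matches sent)


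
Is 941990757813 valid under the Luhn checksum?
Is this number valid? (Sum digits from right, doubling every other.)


Luhn sum = 61
61 mod 10 = 1

Invalid (Luhn sum mod 10 = 1)


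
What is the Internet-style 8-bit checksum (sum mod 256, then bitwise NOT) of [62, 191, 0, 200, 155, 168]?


Sum = 776 mod 256 = 8
Complement = 247

247


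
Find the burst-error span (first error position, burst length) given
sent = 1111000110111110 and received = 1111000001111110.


XOR: 0000000111000000

Burst at position 7, length 3


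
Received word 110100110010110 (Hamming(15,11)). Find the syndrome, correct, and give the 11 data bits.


Syndrome = 0: no error detected

Data: 00010010110 (no errors)


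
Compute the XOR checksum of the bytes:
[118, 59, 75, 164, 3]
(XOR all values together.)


XOR chain: 118 ^ 59 ^ 75 ^ 164 ^ 3 = 161

161


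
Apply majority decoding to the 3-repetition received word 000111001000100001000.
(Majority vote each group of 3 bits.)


Groups: 000, 111, 001, 000, 100, 001, 000
Majority votes: 0100000

0100000


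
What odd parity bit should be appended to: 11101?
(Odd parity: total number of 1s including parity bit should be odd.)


Number of 1s in data: 4
Parity bit: 1

1


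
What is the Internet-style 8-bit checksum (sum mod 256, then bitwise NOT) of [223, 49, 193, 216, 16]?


Sum = 697 mod 256 = 185
Complement = 70

70


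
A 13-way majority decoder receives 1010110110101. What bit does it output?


Ones: 8 out of 13
Threshold: 7

1 (8/13 voted 1)


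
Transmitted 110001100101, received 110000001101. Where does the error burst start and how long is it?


XOR: 000001101000

Burst at position 5, length 4


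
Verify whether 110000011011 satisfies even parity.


Number of 1s: 6

Yes, parity is correct (6 ones)


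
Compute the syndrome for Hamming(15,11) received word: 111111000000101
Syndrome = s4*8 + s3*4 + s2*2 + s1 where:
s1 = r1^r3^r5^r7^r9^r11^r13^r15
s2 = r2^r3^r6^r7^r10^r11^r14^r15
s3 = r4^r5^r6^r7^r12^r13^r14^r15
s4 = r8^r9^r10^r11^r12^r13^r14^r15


s1=1, s2=0, s3=1, s4=0

Syndrome = 5 (error at position 5)
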